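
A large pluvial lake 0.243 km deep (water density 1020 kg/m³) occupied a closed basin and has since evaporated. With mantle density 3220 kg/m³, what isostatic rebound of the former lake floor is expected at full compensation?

u = d ρ_w/ρ_m = 0.243 km × 1020/3220 = 0.077 km.

0.077 km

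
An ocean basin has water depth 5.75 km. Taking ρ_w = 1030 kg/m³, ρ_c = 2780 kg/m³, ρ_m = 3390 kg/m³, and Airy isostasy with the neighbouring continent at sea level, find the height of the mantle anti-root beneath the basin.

By Archimedes' principle applied to the lithosphere: replacing crust with seawater at the top is compensated by replacing crust with mantle at the base: d (ρ_c − ρ_w) = a (ρ_m − ρ_c).
a = d (ρ_c − ρ_w)/(ρ_m − ρ_c) = 5.75 km × 1750/610 = 16.5 km.

16.5 km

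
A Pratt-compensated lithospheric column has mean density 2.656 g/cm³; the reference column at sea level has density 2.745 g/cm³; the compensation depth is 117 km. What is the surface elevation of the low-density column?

3.92 km

ρ_ref D = ρ (D + h) → h = D (ρ_ref − ρ)/ρ.
h = 117 km × (2.745 − 2.656)/2.656 = 3.92 km.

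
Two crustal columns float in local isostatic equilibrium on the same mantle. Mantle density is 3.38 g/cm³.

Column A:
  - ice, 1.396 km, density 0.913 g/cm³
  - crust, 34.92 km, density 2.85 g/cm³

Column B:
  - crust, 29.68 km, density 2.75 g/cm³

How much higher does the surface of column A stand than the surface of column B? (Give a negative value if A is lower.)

For any compensation level in the mantle, the mantle terms cancel and isostasy reduces to e = (Σt_A − Σt_B) − (Σ(ρt)_A − Σ(ρt)_B) / ρ_m.
Σt_A = 36.316 km; Σt_B = 29.68 km; Σ(ρt)_A = 100.796548; Σ(ρt)_B = 81.62 (in km·g/cm³).
e = (36.316 − 29.68) − (100.796548 − 81.62) / 3.38 = 0.962 km.

0.962 km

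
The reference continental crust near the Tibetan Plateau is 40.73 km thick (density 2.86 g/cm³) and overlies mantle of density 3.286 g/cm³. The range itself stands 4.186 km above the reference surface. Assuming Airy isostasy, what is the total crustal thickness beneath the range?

73 km

Root depth r = h ρ_c / (ρ_m − ρ_c) = 4.186 km × 2.86 / 0.426 = 28.1 km.
Total thickness = T + h + r = 40.73 km + 4.186 km + 28.1 km = 73 km.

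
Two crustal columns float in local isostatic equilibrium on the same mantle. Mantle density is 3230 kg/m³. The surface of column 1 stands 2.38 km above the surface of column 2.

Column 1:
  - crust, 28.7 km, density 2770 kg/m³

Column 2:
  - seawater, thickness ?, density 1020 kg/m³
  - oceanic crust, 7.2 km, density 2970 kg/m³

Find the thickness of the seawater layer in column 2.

1.65 km

Take the compensation level at the base of the deeper column (depth z_c below the surface of column 1) and equate Σ ρ_i t_i down to z_c; mantle fills any gap and the z_c terms cancel.
Column 1: 28.7×2770 + (z_c − 28.7)×3230
Column 2: 2.38×0 + x×1020 + 7.2×2970 + (z_c − 2.38 − 7.2 − x)×3230
The z_c×3230 term appears on both sides and cancels. Collect the known terms of each column as K = Σ(ρt)_known − 3230 × (depth of known layers): K_1 = 79499 − 3230×28.7 = −13202; K_2 = 21384 − 3230×(2.38 + 7.2) = −9559.4.
Balance: K_1 = K_2 − x×(3230 − 1020), so x = (K_2 − K_1)/(3230 − 1020) = 3642.6/2210 = 1.65 km.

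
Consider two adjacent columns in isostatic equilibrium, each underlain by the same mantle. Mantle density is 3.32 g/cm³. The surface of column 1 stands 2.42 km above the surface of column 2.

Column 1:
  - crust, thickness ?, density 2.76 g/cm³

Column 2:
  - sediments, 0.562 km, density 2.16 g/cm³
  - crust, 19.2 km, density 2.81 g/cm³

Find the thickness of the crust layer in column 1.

Take the compensation level at the base of the deeper column (depth z_c below the surface of column 1) and equate Σ ρ_i t_i down to z_c; mantle fills any gap and the z_c terms cancel.
Column 1: x×2.76 + (z_c − 0 − x)×3.32
Column 2: 2.42×0 + 0.562×2.16 + 19.2×2.81 + (z_c − 2.42 − 19.762)×3.32
The z_c×3.32 term appears on both sides and cancels. Collect the known terms of each column as K = Σ(ρt)_known − 3.32 × (depth of known layers): K_1 = 0 − 3.32×0 = 0; K_2 = 55.16592 − 3.32×(2.42 + 19.762) = −18.47832.
Balance: K_1 − x×(3.32 − 2.76) = K_2, so x = (K_1 − K_2)/(3.32 − 2.76) = 18.4783/0.56 = 33 km.

33 km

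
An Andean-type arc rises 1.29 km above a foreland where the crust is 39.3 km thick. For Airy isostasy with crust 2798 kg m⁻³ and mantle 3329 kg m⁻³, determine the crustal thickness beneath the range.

Root depth r = h ρ_c / (ρ_m − ρ_c) = 1.29 km × 2798 / 531 = 6.797 km.
Total thickness = T + h + r = 39.3 km + 1.29 km + 6.797 km = 47.4 km.

47.4 km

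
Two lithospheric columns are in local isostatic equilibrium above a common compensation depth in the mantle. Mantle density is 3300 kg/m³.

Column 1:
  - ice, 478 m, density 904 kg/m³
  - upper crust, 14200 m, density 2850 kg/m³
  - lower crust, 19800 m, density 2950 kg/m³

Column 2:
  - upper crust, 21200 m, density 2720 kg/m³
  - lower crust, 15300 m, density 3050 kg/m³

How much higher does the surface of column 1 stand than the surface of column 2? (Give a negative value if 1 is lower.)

For any compensation level in the mantle, the mantle terms cancel and isostasy reduces to e = (Σt_1 − Σt_2) − (Σ(ρt)_1 − Σ(ρt)_2) / ρ_m.
Σt_1 = 34478 m; Σt_2 = 36500 m; Σ(ρt)_1 = 99312112; Σ(ρt)_2 = 104329000 (in m·kg/m³).
e = (34478 − 36500) − (99312112 − 104329000) / 3300 = −502 m.

−502 m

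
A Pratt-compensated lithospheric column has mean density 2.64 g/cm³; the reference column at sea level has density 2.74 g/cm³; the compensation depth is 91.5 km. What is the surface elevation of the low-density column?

3.47 km

ρ_ref D = ρ (D + h) → h = D (ρ_ref − ρ)/ρ.
h = 91.5 km × (2.74 − 2.64)/2.64 = 3.47 km.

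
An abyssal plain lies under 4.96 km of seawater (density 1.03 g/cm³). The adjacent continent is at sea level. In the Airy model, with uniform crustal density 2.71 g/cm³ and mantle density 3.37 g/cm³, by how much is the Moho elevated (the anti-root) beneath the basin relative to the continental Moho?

By Archimedes' principle applied to the lithosphere: replacing crust with seawater at the top is compensated by replacing crust with mantle at the base: d (ρ_c − ρ_w) = a (ρ_m − ρ_c).
a = d (ρ_c − ρ_w)/(ρ_m − ρ_c) = 4.96 km × 1.68/0.66 = 12.6 km.

12.6 km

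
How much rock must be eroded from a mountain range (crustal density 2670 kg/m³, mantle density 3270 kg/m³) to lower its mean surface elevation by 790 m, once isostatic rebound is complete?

Net drop Δ = e − u = e − e ρ_c/ρ_m = e (ρ_m − ρ_c)/ρ_m.
e = Δ ρ_m/(ρ_m − ρ_c) = 790 m × 3270/600 = 4310 m.

4310 m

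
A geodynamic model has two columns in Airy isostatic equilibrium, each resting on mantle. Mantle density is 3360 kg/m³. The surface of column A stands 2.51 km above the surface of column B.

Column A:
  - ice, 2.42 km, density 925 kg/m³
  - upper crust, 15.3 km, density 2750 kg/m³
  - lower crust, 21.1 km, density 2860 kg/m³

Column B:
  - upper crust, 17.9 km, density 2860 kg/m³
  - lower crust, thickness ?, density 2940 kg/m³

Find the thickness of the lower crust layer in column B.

20 km

Take the compensation level at the base of the deeper column (depth z_c below the surface of column A) and equate Σ ρ_i t_i down to z_c; mantle fills any gap and the z_c terms cancel.
Column A: 2.42×925 + 15.3×2750 + 21.1×2860 + (z_c − 38.82)×3360
Column B: 2.51×0 + 17.9×2860 + x×2940 + (z_c − 2.51 − 17.9 − x)×3360
The z_c×3360 term appears on both sides and cancels. Collect the known terms of each column as K = Σ(ρt)_known − 3360 × (depth of known layers): K_A = 104659.5 − 3360×38.82 = −25775.7; K_B = 51194 − 3360×(2.51 + 17.9) = −17383.6.
Balance: K_A = K_B − x×(3360 − 2940), so x = (K_B − K_A)/(3360 − 2940) = 8392.1/420 = 20 km.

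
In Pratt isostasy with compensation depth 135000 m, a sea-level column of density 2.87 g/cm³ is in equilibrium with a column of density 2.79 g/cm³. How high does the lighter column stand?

ρ_ref D = ρ (D + h) → h = D (ρ_ref − ρ)/ρ.
h = 135000 m × (2.87 − 2.79)/2.79 = 3870 m.

3870 m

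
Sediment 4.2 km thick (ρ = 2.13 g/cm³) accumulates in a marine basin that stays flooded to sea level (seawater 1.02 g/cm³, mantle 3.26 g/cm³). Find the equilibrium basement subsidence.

Submarine loading: the sediment displaces seawater, and the subsidence is in turn flooded, so s (ρ_m − ρ_w) = t (ρ_sed − ρ_w).
s = 4.2 km × (2.13 − 1.02) / (3.26 − 1.02) = 2.08 km.

2.08 km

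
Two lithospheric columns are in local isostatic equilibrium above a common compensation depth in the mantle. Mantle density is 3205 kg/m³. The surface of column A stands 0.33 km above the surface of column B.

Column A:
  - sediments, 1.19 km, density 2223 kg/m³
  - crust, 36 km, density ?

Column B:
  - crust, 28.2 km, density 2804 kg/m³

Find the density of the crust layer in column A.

Take the compensation level at the base of the deeper column (depth z_c below the surface of column A) and equate Σ ρ_i t_i down to z_c; mantle fills any gap and the z_c terms cancel.
Column A: 1.19×2223 + 36×ρ + (z_c − 37.19)×3205
Column B: 0.33×0 + 28.2×2804 + (z_c − 0.33 − 28.2)×3205
The z_c×3205 term appears on both sides and cancels. Collect the known terms of each column as K = Σ(ρt)_known − 3205 × (depth of known layers): K_A = 2645.37 − 3205×37.19 = −116548.58; K_B = 79072.8 − 3205×(0.33 + 28.2) = −12365.85.
Balance: K_A + 36×ρ = K_B, so ρ = (K_B − K_A)/36 = 104183/36 = 2890 kg/m³.

2890 kg/m³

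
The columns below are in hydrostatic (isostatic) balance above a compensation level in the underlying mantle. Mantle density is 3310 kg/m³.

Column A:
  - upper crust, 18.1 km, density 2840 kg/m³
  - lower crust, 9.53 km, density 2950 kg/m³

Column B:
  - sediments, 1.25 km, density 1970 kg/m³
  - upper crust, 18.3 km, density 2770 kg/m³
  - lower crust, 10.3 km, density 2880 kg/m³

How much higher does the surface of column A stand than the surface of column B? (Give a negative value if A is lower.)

For any compensation level in the mantle, the mantle terms cancel and isostasy reduces to e = (Σt_A − Σt_B) − (Σ(ρt)_A − Σ(ρt)_B) / ρ_m.
Σt_A = 27.63 km; Σt_B = 29.85 km; Σ(ρt)_A = 79517.5; Σ(ρt)_B = 82817.5 (in km·kg/m³).
e = (27.63 − 29.85) − (79517.5 − 82817.5) / 3310 = −1.22 km.

−1.22 km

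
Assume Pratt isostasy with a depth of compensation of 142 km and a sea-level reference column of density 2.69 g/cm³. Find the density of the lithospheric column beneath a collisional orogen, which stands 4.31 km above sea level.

Pratt balance: ρ_ref D = ρ (D + h).
ρ = ρ_ref D/(D + h) = 2.69 × 142 km/(142 km + 4.31 km) = 2.61 g/cm³.

2.61 g/cm³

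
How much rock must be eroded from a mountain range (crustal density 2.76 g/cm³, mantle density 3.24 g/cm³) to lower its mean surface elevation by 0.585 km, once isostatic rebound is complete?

3.95 km

Net drop Δ = e − u = e − e ρ_c/ρ_m = e (ρ_m − ρ_c)/ρ_m.
e = Δ ρ_m/(ρ_m − ρ_c) = 0.585 km × 3.24/0.48 = 3.95 km.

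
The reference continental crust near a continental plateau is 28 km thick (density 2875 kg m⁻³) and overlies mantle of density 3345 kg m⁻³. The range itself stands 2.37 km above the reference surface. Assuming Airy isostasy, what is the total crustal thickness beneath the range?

44.9 km

Root depth r = h ρ_c / (ρ_m − ρ_c) = 2.37 km × 2875 / 470 = 14.5 km.
Total thickness = T + h + r = 28 km + 2.37 km + 14.5 km = 44.9 km.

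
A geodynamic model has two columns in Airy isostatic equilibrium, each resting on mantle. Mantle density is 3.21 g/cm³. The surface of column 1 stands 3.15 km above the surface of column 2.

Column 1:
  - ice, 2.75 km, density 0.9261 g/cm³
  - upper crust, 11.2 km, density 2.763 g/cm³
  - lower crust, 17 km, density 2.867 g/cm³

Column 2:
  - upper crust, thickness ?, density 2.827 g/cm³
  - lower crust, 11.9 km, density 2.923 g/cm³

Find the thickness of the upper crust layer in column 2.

9.38 km

Take the compensation level at the base of the deeper column (depth z_c below the surface of column 1) and equate Σ ρ_i t_i down to z_c; mantle fills any gap and the z_c terms cancel.
Column 1: 2.75×0.9261 + 11.2×2.763 + 17×2.867 + (z_c − 30.95)×3.21
Column 2: 3.15×0 + x×2.827 + 11.9×2.923 + (z_c − 3.15 − 11.9 − x)×3.21
The z_c×3.21 term appears on both sides and cancels. Collect the known terms of each column as K = Σ(ρt)_known − 3.21 × (depth of known layers): K_1 = 82.231375 − 3.21×30.95 = −17.118125; K_2 = 34.7837 − 3.21×(3.15 + 11.9) = −13.5268.
Balance: K_1 = K_2 − x×(3.21 − 2.827), so x = (K_2 − K_1)/(3.21 − 2.827) = 3.59132/0.383 = 9.38 km.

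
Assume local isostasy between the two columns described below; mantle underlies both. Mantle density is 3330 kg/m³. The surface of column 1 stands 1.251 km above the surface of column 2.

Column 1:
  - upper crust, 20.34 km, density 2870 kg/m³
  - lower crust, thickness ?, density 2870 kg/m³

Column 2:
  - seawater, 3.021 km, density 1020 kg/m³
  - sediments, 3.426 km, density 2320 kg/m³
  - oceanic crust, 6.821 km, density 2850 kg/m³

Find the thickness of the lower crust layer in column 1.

Take the compensation level at the base of the deeper column (depth z_c below the surface of column 1) and equate Σ ρ_i t_i down to z_c; mantle fills any gap and the z_c terms cancel.
Column 1: 20.34×2870 + x×2870 + (z_c − 20.34 − x)×3330
Column 2: 1.251×0 + 3.021×1020 + 3.426×2320 + 6.821×2850 + (z_c − 1.251 − 13.268)×3330
The z_c×3330 term appears on both sides and cancels. Collect the known terms of each column as K = Σ(ρt)_known − 3330 × (depth of known layers): K_1 = 58375.8 − 3330×20.34 = −9356.4; K_2 = 30469.59 − 3330×(1.251 + 13.268) = −17878.68.
Balance: K_1 − x×(3330 − 2870) = K_2, so x = (K_1 − K_2)/(3330 − 2870) = 8522.28/460 = 18.5 km.

18.5 km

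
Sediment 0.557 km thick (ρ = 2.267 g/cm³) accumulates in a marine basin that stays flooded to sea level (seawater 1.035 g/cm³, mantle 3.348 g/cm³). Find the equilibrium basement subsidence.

0.297 km

Submarine loading: the sediment displaces seawater, and the subsidence is in turn flooded, so s (ρ_m − ρ_w) = t (ρ_sed − ρ_w).
s = 0.557 km × (2.267 − 1.035) / (3.348 − 1.035) = 0.297 km.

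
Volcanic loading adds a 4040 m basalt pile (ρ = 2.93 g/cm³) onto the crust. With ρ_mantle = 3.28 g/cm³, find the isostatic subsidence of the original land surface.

3610 m

Subaerial loading: s = t ρ_load / ρ_m.
s = 4040 m × 2.93/3.28 = 3610 m.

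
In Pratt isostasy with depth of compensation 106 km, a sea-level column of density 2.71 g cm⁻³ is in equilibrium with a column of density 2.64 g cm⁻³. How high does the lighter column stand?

2.81 km

ρ_ref D = ρ (D + h) → h = D (ρ_ref − ρ)/ρ.
h = 106 km × (2.71 − 2.64)/2.64 = 2.81 km.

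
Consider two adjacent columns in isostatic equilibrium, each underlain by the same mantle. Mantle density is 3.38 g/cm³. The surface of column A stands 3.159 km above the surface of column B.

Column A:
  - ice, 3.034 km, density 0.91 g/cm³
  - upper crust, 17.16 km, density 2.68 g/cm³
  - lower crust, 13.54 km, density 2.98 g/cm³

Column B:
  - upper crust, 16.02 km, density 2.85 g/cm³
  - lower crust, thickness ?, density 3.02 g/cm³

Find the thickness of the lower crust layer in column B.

Take the compensation level at the base of the deeper column (depth z_c below the surface of column A) and equate Σ ρ_i t_i down to z_c; mantle fills any gap and the z_c terms cancel.
Column A: 3.034×0.91 + 17.16×2.68 + 13.54×2.98 + (z_c − 33.734)×3.38
Column B: 3.159×0 + 16.02×2.85 + x×3.02 + (z_c − 3.159 − 16.02 − x)×3.38
The z_c×3.38 term appears on both sides and cancels. Collect the known terms of each column as K = Σ(ρt)_known − 3.38 × (depth of known layers): K_A = 89.09894 − 3.38×33.734 = −24.92198; K_B = 45.657 − 3.38×(3.159 + 16.02) = −19.16802.
Balance: K_A = K_B − x×(3.38 − 3.02), so x = (K_B − K_A)/(3.38 − 3.02) = 5.75396/0.36 = 16 km.

16 km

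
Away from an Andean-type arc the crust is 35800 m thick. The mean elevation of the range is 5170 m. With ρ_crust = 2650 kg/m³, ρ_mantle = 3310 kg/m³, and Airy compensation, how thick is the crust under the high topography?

61700 m

Root depth r = h ρ_c / (ρ_m − ρ_c) = 5170 m × 2650 / 660 = 20760 m.
Total thickness = T + h + r = 35800 m + 5170 m + 20760 m = 61700 m.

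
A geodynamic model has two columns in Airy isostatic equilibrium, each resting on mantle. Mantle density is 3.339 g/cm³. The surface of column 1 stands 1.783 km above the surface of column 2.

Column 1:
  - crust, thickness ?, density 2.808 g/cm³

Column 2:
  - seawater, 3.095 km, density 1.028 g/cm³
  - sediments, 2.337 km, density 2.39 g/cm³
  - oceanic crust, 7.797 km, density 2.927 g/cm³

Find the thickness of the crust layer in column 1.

Take the compensation level at the base of the deeper column (depth z_c below the surface of column 1) and equate Σ ρ_i t_i down to z_c; mantle fills any gap and the z_c terms cancel.
Column 1: x×2.808 + (z_c − 0 − x)×3.339
Column 2: 1.783×0 + 3.095×1.028 + 2.337×2.39 + 7.797×2.927 + (z_c − 1.783 − 13.229)×3.339
The z_c×3.339 term appears on both sides and cancels. Collect the known terms of each column as K = Σ(ρt)_known − 3.339 × (depth of known layers): K_1 = 0 − 3.339×0 = 0; K_2 = 31.588909 − 3.339×(1.783 + 13.229) = −18.536159.
Balance: K_1 − x×(3.339 − 2.808) = K_2, so x = (K_1 − K_2)/(3.339 − 2.808) = 18.5362/0.531 = 34.9 km.

34.9 km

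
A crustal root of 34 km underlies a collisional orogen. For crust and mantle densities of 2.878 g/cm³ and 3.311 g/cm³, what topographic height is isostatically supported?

Balancing pressure at the compensation depth: ρ_c h = (ρ_m − ρ_c) r.
h = r (ρ_m − ρ_c) / ρ_c = 34 km × (3.311 − 2.878) / 2.878 = 5.12 km.

5.12 km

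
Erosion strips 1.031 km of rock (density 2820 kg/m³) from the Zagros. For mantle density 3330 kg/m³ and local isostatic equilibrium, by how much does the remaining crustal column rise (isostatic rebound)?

0.873 km

Unloading: uplift u = e ρ_c/ρ_m = 1.031 km × 2820/3330 = 0.873 km.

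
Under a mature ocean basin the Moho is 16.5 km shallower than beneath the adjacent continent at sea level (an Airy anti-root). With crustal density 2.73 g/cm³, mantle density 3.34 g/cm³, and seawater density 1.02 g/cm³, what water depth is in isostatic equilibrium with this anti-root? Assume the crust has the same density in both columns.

Replacing a thickness d of crust by seawater at the top must be balanced by replacing crust with mantle at the base: d (ρ_c − ρ_w) = a (ρ_m − ρ_c).
d = a (ρ_m − ρ_c)/(ρ_c − ρ_w) = 16.5 km × 0.61/1.71 = 5.89 km.

5.89 km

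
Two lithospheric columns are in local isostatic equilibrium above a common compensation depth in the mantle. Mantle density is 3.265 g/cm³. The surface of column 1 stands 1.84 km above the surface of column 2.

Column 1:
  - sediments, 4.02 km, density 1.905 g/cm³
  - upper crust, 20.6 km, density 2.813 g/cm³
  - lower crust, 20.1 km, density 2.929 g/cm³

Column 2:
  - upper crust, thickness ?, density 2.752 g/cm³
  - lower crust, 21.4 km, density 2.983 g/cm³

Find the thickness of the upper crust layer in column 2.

Take the compensation level at the base of the deeper column (depth z_c below the surface of column 1) and equate Σ ρ_i t_i down to z_c; mantle fills any gap and the z_c terms cancel.
Column 1: 4.02×1.905 + 20.6×2.813 + 20.1×2.929 + (z_c − 44.72)×3.265
Column 2: 1.84×0 + x×2.752 + 21.4×2.983 + (z_c − 1.84 − 21.4 − x)×3.265
The z_c×3.265 term appears on both sides and cancels. Collect the known terms of each column as K = Σ(ρt)_known − 3.265 × (depth of known layers): K_1 = 124.4788 − 3.265×44.72 = −21.532; K_2 = 63.8362 − 3.265×(1.84 + 21.4) = −12.0424.
Balance: K_1 = K_2 − x×(3.265 − 2.752), so x = (K_2 − K_1)/(3.265 − 2.752) = 9.4896/0.513 = 18.5 km.

18.5 km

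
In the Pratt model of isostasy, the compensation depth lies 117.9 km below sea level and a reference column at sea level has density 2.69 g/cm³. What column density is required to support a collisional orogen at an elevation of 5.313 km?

Pratt balance: ρ_ref D = ρ (D + h).
ρ = ρ_ref D/(D + h) = 2.69 × 117.9 km/(117.9 km + 5.313 km) = 2.57 g/cm³.

2.57 g/cm³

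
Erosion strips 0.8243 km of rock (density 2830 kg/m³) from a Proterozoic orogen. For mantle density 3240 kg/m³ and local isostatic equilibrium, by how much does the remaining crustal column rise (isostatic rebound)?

0.72 km

Unloading: uplift u = e ρ_c/ρ_m = 0.8243 km × 2830/3240 = 0.72 km.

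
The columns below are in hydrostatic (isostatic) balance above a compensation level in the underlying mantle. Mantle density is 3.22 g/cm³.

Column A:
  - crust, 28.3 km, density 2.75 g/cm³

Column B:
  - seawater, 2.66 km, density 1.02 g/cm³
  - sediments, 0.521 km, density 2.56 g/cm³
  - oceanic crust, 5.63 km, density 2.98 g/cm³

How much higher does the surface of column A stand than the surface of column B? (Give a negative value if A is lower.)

1.79 km

For any compensation level in the mantle, the mantle terms cancel and isostasy reduces to e = (Σt_A − Σt_B) − (Σ(ρt)_A − Σ(ρt)_B) / ρ_m.
Σt_A = 28.3 km; Σt_B = 8.811 km; Σ(ρt)_A = 77.825; Σ(ρt)_B = 20.82436 (in km·g/cm³).
e = (28.3 − 8.811) − (77.825 − 20.82436) / 3.22 = 1.79 km.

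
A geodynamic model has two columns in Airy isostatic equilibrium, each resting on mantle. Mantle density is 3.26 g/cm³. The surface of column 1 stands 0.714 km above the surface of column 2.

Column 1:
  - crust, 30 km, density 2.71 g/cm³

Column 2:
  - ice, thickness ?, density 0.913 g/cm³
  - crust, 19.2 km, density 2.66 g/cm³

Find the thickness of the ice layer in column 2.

1.13 km

Take the compensation level at the base of the deeper column (depth z_c below the surface of column 1) and equate Σ ρ_i t_i down to z_c; mantle fills any gap and the z_c terms cancel.
Column 1: 30×2.71 + (z_c − 30)×3.26
Column 2: 0.714×0 + x×0.913 + 19.2×2.66 + (z_c − 0.714 − 19.2 − x)×3.26
The z_c×3.26 term appears on both sides and cancels. Collect the known terms of each column as K = Σ(ρt)_known − 3.26 × (depth of known layers): K_1 = 81.3 − 3.26×30 = −16.5; K_2 = 51.072 − 3.26×(0.714 + 19.2) = −13.84764.
Balance: K_1 = K_2 − x×(3.26 − 0.913), so x = (K_2 − K_1)/(3.26 − 0.913) = 2.65236/2.347 = 1.13 km.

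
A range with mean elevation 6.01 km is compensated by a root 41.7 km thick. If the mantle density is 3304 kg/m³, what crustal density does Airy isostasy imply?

2890 kg/m³

ρ_c h = (ρ_m − ρ_c) r → ρ_c (h + r) = ρ_m r → ρ_c = ρ_m r / (h + r).
ρ_c = 3304 × 41.7 km / (6.01 km + 41.7 km) = 2890 kg/m³.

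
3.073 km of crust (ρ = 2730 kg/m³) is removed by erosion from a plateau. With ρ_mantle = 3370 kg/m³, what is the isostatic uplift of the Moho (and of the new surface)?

Unloading: uplift u = e ρ_c/ρ_m = 3.073 km × 2730/3370 = 2.49 km.

2.49 km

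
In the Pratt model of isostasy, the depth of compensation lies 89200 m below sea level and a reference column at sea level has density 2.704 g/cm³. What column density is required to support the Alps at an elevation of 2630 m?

2.63 g/cm³

Pratt balance: ρ_ref D = ρ (D + h).
ρ = ρ_ref D/(D + h) = 2.704 × 89200 m/(89200 m + 2630 m) = 2.63 g/cm³.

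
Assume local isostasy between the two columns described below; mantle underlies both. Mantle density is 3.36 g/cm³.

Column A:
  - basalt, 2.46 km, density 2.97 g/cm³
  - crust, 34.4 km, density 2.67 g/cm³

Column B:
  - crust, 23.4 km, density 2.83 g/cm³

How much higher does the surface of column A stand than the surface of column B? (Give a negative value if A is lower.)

For any compensation level in the mantle, the mantle terms cancel and isostasy reduces to e = (Σt_A − Σt_B) − (Σ(ρt)_A − Σ(ρt)_B) / ρ_m.
Σt_A = 36.86 km; Σt_B = 23.4 km; Σ(ρt)_A = 99.1542; Σ(ρt)_B = 66.222 (in km·g/cm³).
e = (36.86 − 23.4) − (99.1542 − 66.222) / 3.36 = 3.66 km.

3.66 km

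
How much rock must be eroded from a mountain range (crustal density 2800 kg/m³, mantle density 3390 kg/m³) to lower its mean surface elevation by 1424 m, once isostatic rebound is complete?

8180 m

Net drop Δ = e − u = e − e ρ_c/ρ_m = e (ρ_m − ρ_c)/ρ_m.
e = Δ ρ_m/(ρ_m − ρ_c) = 1424 m × 3390/590 = 8180 m.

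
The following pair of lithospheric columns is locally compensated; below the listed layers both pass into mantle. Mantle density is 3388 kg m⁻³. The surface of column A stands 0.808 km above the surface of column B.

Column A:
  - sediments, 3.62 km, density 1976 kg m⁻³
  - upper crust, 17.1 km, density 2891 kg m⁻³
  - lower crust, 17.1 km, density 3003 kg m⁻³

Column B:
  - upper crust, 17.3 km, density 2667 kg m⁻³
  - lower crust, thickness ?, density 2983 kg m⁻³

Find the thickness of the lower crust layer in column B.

12.3 km

Take the compensation level at the base of the deeper column (depth z_c below the surface of column A) and equate Σ ρ_i t_i down to z_c; mantle fills any gap and the z_c terms cancel.
Column A: 3.62×1976 + 17.1×2891 + 17.1×3003 + (z_c − 37.82)×3388
Column B: 0.808×0 + 17.3×2667 + x×2983 + (z_c − 0.808 − 17.3 − x)×3388
The z_c×3388 term appears on both sides and cancels. Collect the known terms of each column as K = Σ(ρt)_known − 3388 × (depth of known layers): K_A = 107940.52 − 3388×37.82 = −20193.64; K_B = 46139.1 − 3388×(0.808 + 17.3) = −15210.804.
Balance: K_A = K_B − x×(3388 − 2983), so x = (K_B − K_A)/(3388 − 2983) = 4982.84/405 = 12.3 km.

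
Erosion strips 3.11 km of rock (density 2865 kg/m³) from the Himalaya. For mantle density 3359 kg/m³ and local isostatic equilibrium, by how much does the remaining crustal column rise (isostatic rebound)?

2.65 km

Unloading: uplift u = e ρ_c/ρ_m = 3.11 km × 2865/3359 = 2.65 km.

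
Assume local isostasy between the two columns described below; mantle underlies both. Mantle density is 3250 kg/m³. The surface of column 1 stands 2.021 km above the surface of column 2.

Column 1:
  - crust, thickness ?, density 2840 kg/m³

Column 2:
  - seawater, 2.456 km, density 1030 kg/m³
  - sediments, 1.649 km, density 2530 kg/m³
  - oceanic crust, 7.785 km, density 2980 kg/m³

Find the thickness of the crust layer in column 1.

37.3 km

Take the compensation level at the base of the deeper column (depth z_c below the surface of column 1) and equate Σ ρ_i t_i down to z_c; mantle fills any gap and the z_c terms cancel.
Column 1: x×2840 + (z_c − 0 − x)×3250
Column 2: 2.021×0 + 2.456×1030 + 1.649×2530 + 7.785×2980 + (z_c − 2.021 − 11.89)×3250
The z_c×3250 term appears on both sides and cancels. Collect the known terms of each column as K = Σ(ρt)_known − 3250 × (depth of known layers): K_1 = 0 − 3250×0 = 0; K_2 = 29900.95 − 3250×(2.021 + 11.89) = −15309.8.
Balance: K_1 − x×(3250 − 2840) = K_2, so x = (K_1 − K_2)/(3250 − 2840) = 15309.8/410 = 37.3 km.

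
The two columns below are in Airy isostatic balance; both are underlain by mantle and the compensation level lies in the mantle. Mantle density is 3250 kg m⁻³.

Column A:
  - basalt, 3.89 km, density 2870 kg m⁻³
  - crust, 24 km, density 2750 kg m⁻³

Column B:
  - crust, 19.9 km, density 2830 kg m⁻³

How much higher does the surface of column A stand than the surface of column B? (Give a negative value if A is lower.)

1.58 km

For any compensation level in the mantle, the mantle terms cancel and isostasy reduces to e = (Σt_A − Σt_B) − (Σ(ρt)_A − Σ(ρt)_B) / ρ_m.
Σt_A = 27.89 km; Σt_B = 19.9 km; Σ(ρt)_A = 77164.3; Σ(ρt)_B = 56317 (in km·kg m⁻³).
e = (27.89 − 19.9) − (77164.3 − 56317) / 3250 = 1.58 km.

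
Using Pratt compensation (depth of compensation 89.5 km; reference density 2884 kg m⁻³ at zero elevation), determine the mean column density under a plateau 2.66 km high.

2800 kg m⁻³

Pratt balance: ρ_ref D = ρ (D + h).
ρ = ρ_ref D/(D + h) = 2884 × 89.5 km/(89.5 km + 2.66 km) = 2800 kg m⁻³.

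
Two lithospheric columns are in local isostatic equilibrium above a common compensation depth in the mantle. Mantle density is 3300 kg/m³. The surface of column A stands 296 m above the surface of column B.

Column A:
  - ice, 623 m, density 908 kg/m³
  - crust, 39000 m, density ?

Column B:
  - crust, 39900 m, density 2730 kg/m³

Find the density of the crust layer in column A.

Take the compensation level at the base of the deeper column (depth z_c below the surface of column A) and equate Σ ρ_i t_i down to z_c; mantle fills any gap and the z_c terms cancel.
Column A: 623×908 + 39000×ρ + (z_c − 39623)×3300
Column B: 296×0 + 39900×2730 + (z_c − 296 − 39900)×3300
The z_c×3300 term appears on both sides and cancels. Collect the known terms of each column as K = Σ(ρt)_known − 3300 × (depth of known layers): K_A = 565684 − 3300×39623 = −130190216; K_B = 108927000 − 3300×(296 + 39900) = −23719800.
Balance: K_A + 39000×ρ = K_B, so ρ = (K_B − K_A)/39000 = 106470000/39000 = 2730 kg/m³.

2730 kg/m³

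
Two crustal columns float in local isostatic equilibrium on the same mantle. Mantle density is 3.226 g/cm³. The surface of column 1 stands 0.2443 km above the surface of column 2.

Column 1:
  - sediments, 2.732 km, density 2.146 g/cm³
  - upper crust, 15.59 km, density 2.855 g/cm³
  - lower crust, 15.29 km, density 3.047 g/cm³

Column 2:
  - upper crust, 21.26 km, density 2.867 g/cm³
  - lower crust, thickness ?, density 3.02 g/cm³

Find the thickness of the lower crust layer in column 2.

14.8 km

Take the compensation level at the base of the deeper column (depth z_c below the surface of column 1) and equate Σ ρ_i t_i down to z_c; mantle fills any gap and the z_c terms cancel.
Column 1: 2.732×2.146 + 15.59×2.855 + 15.29×3.047 + (z_c − 33.612)×3.226
Column 2: 0.2443×0 + 21.26×2.867 + x×3.02 + (z_c − 0.2443 − 21.26 − x)×3.226
The z_c×3.226 term appears on both sides and cancels. Collect the known terms of each column as K = Σ(ρt)_known − 3.226 × (depth of known layers): K_1 = 96.960952 − 3.226×33.612 = −11.47136; K_2 = 60.95242 − 3.226×(0.2443 + 21.26) = −8.4204518.
Balance: K_1 = K_2 − x×(3.226 − 3.02), so x = (K_2 − K_1)/(3.226 − 3.02) = 3.05091/0.206 = 14.8 km.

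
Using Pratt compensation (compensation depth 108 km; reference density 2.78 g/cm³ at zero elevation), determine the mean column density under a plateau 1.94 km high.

Pratt balance: ρ_ref D = ρ (D + h).
ρ = ρ_ref D/(D + h) = 2.78 × 108 km/(108 km + 1.94 km) = 2.73 g/cm³.

2.73 g/cm³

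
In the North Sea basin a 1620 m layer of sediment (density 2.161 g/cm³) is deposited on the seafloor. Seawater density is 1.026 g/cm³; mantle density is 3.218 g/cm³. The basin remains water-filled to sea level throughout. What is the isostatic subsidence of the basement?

839 m

Submarine loading: the sediment displaces seawater, and the subsidence is in turn flooded, so s (ρ_m − ρ_w) = t (ρ_sed − ρ_w).
s = 1620 m × (2.161 − 1.026) / (3.218 − 1.026) = 839 m.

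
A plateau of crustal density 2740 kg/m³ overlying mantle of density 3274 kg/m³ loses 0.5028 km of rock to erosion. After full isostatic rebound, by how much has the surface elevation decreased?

0.082 km

Rebound u = e ρ_c/ρ_m = 0.5028 km × 2740/3274 = 0.4208 km.
Net surface drop = e − u = 0.5028 km − 0.4208 km = e (ρ_m − ρ_c)/ρ_m = 0.082 km.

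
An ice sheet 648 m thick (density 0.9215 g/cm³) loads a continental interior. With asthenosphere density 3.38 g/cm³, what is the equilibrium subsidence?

In Airy isostatic equilibrium: the ice load ρ_ice t is balanced by mantle displaced below, ρ_m s.
s = t ρ_ice / ρ_m = 648 m × 0.9215/3.38 = 177 m.

177 m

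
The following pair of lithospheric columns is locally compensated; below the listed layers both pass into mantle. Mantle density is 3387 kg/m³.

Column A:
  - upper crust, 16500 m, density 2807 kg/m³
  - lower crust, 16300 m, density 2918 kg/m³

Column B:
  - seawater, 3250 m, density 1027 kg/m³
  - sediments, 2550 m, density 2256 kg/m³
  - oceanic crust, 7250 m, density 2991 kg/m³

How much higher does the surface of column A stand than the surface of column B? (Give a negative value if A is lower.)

1120 m

For any compensation level in the mantle, the mantle terms cancel and isostasy reduces to e = (Σt_A − Σt_B) − (Σ(ρt)_A − Σ(ρt)_B) / ρ_m.
Σt_A = 32800 m; Σt_B = 13050 m; Σ(ρt)_A = 93878900; Σ(ρt)_B = 30775300 (in m·kg/m³).
e = (32800 − 13050) − (93878900 − 30775300) / 3387 = 1120 m.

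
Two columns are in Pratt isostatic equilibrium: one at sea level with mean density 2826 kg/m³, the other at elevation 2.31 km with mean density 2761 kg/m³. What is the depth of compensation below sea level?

ρ_ref D = ρ (D + h) → D (ρ_ref − ρ) = ρ h.
D = ρ h/(ρ_ref − ρ) = 2761 × 2.31 km/(2826 − 2761) = 98.1 km.

98.1 km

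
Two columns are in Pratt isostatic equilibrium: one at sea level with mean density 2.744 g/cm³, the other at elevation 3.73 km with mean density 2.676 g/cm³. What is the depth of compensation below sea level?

147 km

ρ_ref D = ρ (D + h) → D (ρ_ref − ρ) = ρ h.
D = ρ h/(ρ_ref − ρ) = 2.676 × 3.73 km/(2.744 − 2.676) = 147 km.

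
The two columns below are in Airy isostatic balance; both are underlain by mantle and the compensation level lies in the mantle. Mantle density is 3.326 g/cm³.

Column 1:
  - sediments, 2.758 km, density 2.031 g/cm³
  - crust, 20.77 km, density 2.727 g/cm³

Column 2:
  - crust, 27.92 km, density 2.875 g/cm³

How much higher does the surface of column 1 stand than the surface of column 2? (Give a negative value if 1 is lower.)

For any compensation level in the mantle, the mantle terms cancel and isostasy reduces to e = (Σt_1 − Σt_2) − (Σ(ρt)_1 − Σ(ρt)_2) / ρ_m.
Σt_1 = 23.528 km; Σt_2 = 27.92 km; Σ(ρt)_1 = 62.241288; Σ(ρt)_2 = 80.27 (in km·g/cm³).
e = (23.528 − 27.92) − (62.241288 − 80.27) / 3.326 = 1.03 km.

1.03 km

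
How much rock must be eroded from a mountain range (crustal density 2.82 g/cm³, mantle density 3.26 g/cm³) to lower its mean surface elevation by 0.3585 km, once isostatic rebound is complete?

2.66 km

Net drop Δ = e − u = e − e ρ_c/ρ_m = e (ρ_m − ρ_c)/ρ_m.
e = Δ ρ_m/(ρ_m − ρ_c) = 0.3585 km × 3.26/0.44 = 2.66 km.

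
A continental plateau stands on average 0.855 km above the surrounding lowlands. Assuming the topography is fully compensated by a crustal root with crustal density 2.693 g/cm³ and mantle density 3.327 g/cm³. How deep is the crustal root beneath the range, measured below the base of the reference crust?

3.63 km

Isostatic balance requires: the weight of the topography is balanced by the buoyancy of the root, ρ_c h = (ρ_m − ρ_c) r.
r = h · ρ_c / (ρ_m − ρ_c) = 0.855 km × 2.693 / (3.327 − 2.693) = 3.63 km.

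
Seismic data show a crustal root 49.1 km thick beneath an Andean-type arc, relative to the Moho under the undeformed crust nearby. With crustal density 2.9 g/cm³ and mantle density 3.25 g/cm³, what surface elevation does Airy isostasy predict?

5.93 km

By Archimedes' principle applied to the lithosphere: ρ_c h = (ρ_m − ρ_c) r.
h = r (ρ_m − ρ_c) / ρ_c = 49.1 km × (3.25 − 2.9) / 2.9 = 5.93 km.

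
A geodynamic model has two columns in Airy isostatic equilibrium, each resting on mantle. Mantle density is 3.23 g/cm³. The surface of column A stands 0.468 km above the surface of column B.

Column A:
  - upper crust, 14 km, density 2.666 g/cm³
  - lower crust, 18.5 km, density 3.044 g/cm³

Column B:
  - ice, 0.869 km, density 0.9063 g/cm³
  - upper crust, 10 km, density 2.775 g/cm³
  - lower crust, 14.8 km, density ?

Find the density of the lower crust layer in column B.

Take the compensation level at the base of the deeper column (depth z_c below the surface of column A) and equate Σ ρ_i t_i down to z_c; mantle fills any gap and the z_c terms cancel.
Column A: 14×2.666 + 18.5×3.044 + (z_c − 32.5)×3.23
Column B: 0.468×0 + 0.869×0.9063 + 10×2.775 + 14.8×ρ + (z_c − 0.468 − 25.669)×3.23
The z_c×3.23 term appears on both sides and cancels. Collect the known terms of each column as K = Σ(ρt)_known − 3.23 × (depth of known layers): K_A = 93.638 − 3.23×32.5 = −11.337; K_B = 28.5375747 − 3.23×(0.468 + 25.669) = −55.8849353.
Balance: K_A = K_B + 14.8×ρ, so ρ = (K_A − K_B)/14.8 = 44.5479/14.8 = 3.01 g/cm³.

3.01 g/cm³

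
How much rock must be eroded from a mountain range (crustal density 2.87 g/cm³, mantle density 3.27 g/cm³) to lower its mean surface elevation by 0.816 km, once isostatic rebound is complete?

Net drop Δ = e − u = e − e ρ_c/ρ_m = e (ρ_m − ρ_c)/ρ_m.
e = Δ ρ_m/(ρ_m − ρ_c) = 0.816 km × 3.27/0.4 = 6.67 km.

6.67 km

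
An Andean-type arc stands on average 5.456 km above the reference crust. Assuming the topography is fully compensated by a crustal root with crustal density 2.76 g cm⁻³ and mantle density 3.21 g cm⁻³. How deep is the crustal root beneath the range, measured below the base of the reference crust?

Isostatic balance requires: the weight of the topography is balanced by the buoyancy of the root, ρ_c h = (ρ_m − ρ_c) r.
r = h · ρ_c / (ρ_m − ρ_c) = 5.456 km × 2.76 / (3.21 − 2.76) = 33.5 km.

33.5 km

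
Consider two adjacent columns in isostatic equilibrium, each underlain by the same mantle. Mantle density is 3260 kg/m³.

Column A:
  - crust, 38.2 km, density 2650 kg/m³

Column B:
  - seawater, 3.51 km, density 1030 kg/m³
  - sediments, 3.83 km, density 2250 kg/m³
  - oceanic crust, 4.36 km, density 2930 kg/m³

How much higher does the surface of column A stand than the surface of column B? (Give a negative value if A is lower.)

For any compensation level in the mantle, the mantle terms cancel and isostasy reduces to e = (Σt_A − Σt_B) − (Σ(ρt)_A − Σ(ρt)_B) / ρ_m.
Σt_A = 38.2 km; Σt_B = 11.7 km; Σ(ρt)_A = 101230; Σ(ρt)_B = 25007.6 (in km·kg/m³).
e = (38.2 − 11.7) − (101230 − 25007.6) / 3260 = 3.12 km.

3.12 km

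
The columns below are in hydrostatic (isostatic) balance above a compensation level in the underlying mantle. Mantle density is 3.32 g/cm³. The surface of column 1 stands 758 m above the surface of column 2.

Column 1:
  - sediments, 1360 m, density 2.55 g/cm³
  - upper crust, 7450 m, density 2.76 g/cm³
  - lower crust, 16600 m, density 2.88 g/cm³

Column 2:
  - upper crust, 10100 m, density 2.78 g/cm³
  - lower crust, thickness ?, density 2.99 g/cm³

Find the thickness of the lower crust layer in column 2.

Take the compensation level at the base of the deeper column (depth z_c below the surface of column 1) and equate Σ ρ_i t_i down to z_c; mantle fills any gap and the z_c terms cancel.
Column 1: 1360×2.55 + 7450×2.76 + 16600×2.88 + (z_c − 25410)×3.32
Column 2: 758×0 + 10100×2.78 + x×2.99 + (z_c − 758 − 10100 − x)×3.32
The z_c×3.32 term appears on both sides and cancels. Collect the known terms of each column as K = Σ(ρt)_known − 3.32 × (depth of known layers): K_1 = 71838 − 3.32×25410 = −12523.2; K_2 = 28078 − 3.32×(758 + 10100) = −7970.56.
Balance: K_1 = K_2 − x×(3.32 − 2.99), so x = (K_2 − K_1)/(3.32 − 2.99) = 4552.64/0.33 = 13800 m.

13800 m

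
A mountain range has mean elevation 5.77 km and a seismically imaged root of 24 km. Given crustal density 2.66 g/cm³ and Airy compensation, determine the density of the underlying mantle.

3.3 g/cm³

Airy balance: ρ_c h = (ρ_m − ρ_c) r → ρ_m = ρ_c (1 + h/r).
ρ_m = 2.66 × (1 + 5.77 km/24 km) = 3.3 g/cm³.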